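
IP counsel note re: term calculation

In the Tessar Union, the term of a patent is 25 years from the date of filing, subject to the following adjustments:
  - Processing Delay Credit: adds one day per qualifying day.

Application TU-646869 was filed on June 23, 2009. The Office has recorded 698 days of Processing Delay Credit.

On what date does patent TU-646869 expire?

May 21, 2036

Base term: filing date + 25 years → 23 June 2034.
Processing Delay Credit: +698 days → 21 May 2036.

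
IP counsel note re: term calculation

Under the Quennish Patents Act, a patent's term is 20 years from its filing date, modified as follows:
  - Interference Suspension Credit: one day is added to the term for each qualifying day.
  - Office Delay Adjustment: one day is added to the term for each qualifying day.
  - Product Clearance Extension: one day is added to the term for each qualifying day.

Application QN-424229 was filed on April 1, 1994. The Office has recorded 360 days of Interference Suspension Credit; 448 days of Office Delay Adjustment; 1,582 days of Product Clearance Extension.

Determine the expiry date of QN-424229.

Base term: filing date + 20 years → 1 April 2014.
Interference Suspension Credit: +360 days → 27 March 2015.
Office Delay Adjustment: +448 days → 17 June 2016.
Product Clearance Extension: +1582 days → 16 October 2020.

October 16, 2020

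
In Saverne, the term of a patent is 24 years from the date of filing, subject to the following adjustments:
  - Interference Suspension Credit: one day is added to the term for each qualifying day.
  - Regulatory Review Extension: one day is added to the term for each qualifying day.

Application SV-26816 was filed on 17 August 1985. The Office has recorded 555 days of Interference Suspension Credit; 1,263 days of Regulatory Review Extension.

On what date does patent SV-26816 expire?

2014-08-09

Base term: filing date + 24 years → 17 August 2009.
Interference Suspension Credit: +555 days → 23 February 2011.
Regulatory Review Extension: +1263 days → 9 August 2014.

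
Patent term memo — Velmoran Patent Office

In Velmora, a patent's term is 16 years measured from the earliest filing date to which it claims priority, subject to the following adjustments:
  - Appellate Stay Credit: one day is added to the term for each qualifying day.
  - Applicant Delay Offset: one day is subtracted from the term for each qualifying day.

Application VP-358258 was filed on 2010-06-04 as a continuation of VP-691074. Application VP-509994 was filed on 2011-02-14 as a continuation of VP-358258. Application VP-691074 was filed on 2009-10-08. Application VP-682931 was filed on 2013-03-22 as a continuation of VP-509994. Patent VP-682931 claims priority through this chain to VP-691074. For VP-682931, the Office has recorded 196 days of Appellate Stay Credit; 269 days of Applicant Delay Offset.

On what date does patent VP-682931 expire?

Earliest priority filing: 8 October 2009.
Base term: 8 October 2009 + 16 years → 8 October 2025.
Appellate Stay Credit: +196 days → 22 April 2026.
Applicant Delay Offset: −269 days → 27 July 2025.

2025-07-27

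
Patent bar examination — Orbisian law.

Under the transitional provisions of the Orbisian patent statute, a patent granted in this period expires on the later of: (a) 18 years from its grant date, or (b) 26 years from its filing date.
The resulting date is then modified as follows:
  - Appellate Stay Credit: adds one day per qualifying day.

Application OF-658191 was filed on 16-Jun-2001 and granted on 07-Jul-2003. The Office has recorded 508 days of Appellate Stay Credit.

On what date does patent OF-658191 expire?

(a) grant + 18 years → 7 July 2021.
(b) filing + 26 years → 16 June 2027.
Later of the two: 16 June 2027.
Appellate Stay Credit: +508 days → 5 November 2028.

November 5, 2028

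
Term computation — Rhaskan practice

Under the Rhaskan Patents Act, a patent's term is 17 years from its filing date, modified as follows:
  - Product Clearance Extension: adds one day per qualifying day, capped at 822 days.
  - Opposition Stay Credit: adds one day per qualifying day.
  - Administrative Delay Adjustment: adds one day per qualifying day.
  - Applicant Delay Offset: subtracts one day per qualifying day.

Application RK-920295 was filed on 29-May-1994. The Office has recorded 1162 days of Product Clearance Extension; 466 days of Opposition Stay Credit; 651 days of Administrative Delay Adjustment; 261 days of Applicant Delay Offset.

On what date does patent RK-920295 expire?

2016-01-01

Base term: filing date + 17 years → 29 May 2011.
Product Clearance Extension: 1162 days claimed exceeds the 822-day cap, so +822 days → 28 August 2013.
Opposition Stay Credit: +466 days → 7 December 2014.
Administrative Delay Adjustment: +651 days → 18 September 2016.
Applicant Delay Offset: −261 days → 1 January 2016.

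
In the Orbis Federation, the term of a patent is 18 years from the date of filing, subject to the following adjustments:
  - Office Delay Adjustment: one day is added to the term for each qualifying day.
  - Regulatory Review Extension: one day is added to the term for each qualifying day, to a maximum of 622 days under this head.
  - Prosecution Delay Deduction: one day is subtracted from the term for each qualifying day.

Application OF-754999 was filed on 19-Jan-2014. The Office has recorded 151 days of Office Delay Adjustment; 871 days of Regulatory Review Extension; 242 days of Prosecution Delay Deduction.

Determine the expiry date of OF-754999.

July 3, 2033

Base term: filing date + 18 years → 19 January 2032.
Office Delay Adjustment: +151 days → 18 June 2032.
Regulatory Review Extension: 871 days claimed exceeds the 622-day cap, so +622 days → 2 March 2034.
Prosecution Delay Deduction: −242 days → 3 July 2033.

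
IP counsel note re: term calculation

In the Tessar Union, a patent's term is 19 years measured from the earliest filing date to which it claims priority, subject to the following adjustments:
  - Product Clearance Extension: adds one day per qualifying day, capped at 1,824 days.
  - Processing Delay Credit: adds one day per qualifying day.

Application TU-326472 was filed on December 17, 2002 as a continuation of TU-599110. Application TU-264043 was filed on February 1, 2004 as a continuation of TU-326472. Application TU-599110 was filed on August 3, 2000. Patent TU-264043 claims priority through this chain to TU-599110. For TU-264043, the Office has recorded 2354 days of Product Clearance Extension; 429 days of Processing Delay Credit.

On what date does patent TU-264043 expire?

October 3, 2025

Earliest priority filing: 3 August 2000.
Base term: 3 August 2000 + 19 years → 3 August 2019.
Product Clearance Extension: 2354 days claimed exceeds the 1824-day cap, so +1824 days → 31 July 2024.
Processing Delay Credit: +429 days → 3 October 2025.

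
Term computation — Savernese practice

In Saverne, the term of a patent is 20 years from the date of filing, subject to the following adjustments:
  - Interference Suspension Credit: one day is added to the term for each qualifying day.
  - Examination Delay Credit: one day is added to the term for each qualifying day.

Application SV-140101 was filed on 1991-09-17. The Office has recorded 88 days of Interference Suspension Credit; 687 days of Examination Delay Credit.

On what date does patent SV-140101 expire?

October 31, 2013

Base term: filing date + 20 years → 17 September 2011.
Interference Suspension Credit: +88 days → 14 December 2011.
Examination Delay Credit: +687 days → 31 October 2013.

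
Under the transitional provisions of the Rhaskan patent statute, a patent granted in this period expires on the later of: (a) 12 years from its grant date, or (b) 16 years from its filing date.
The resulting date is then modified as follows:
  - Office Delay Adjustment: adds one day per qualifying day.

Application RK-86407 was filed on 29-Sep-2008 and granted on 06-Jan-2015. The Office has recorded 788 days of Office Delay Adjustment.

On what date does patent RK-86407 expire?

March 4, 2029

(a) grant + 12 years → 6 January 2027.
(b) filing + 16 years → 29 September 2024.
Later of the two: 6 January 2027.
Office Delay Adjustment: +788 days → 4 March 2029.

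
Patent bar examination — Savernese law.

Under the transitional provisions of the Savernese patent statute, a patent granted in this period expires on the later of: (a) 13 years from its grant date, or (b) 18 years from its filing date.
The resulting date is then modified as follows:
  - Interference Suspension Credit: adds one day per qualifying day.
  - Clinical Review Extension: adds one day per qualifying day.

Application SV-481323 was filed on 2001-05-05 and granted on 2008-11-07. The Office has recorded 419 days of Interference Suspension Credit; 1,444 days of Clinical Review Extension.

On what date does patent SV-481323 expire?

2026-12-14

(a) grant + 13 years → 7 November 2021.
(b) filing + 18 years → 5 May 2019.
Later of the two: 7 November 2021.
Interference Suspension Credit: +419 days → 31 December 2022.
Clinical Review Extension: +1444 days → 14 December 2026.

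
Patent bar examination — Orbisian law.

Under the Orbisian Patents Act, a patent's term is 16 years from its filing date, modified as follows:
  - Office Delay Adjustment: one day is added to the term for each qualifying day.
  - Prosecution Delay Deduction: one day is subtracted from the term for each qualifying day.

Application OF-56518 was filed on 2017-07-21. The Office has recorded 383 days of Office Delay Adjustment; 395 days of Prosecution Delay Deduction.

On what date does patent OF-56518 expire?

2033-07-09

Base term: filing date + 16 years → 21 July 2033.
Office Delay Adjustment: +383 days → 8 August 2034.
Prosecution Delay Deduction: −395 days → 9 July 2033.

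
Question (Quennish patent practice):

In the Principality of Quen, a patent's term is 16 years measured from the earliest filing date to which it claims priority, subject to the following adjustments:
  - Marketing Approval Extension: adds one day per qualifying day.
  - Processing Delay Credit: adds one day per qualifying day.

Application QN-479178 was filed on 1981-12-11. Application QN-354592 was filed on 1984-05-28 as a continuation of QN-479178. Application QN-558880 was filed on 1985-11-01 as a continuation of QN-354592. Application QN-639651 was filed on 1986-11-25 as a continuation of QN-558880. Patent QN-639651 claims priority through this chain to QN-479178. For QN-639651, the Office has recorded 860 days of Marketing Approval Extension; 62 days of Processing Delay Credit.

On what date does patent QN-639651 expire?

June 20, 2000

Earliest priority filing: 11 December 1981.
Base term: 11 December 1981 + 16 years → 11 December 1997.
Marketing Approval Extension: +860 days → 19 April 2000.
Processing Delay Credit: +62 days → 20 June 2000.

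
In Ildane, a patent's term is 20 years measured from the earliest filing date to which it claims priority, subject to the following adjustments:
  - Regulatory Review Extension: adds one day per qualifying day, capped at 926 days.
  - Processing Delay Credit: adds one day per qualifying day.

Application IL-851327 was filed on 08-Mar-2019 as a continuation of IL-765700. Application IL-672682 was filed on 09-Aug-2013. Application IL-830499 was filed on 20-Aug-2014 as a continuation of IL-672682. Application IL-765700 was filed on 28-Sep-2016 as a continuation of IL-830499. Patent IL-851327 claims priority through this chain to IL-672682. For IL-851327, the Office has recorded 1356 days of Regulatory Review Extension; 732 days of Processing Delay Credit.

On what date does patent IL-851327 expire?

2038-02-22

Earliest priority filing: 9 August 2013.
Base term: 9 August 2013 + 20 years → 9 August 2033.
Regulatory Review Extension: 1356 days claimed exceeds the 926-day cap, so +926 days → 21 February 2036.
Processing Delay Credit: +732 days → 22 February 2038.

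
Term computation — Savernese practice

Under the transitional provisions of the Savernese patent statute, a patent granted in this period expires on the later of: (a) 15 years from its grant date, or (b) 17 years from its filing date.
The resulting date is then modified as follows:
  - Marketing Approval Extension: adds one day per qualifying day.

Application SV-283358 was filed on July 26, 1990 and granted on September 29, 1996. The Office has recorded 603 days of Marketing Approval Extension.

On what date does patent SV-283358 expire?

2013-05-24

(a) grant + 15 years → 29 September 2011.
(b) filing + 17 years → 26 July 2007.
Later of the two: 29 September 2011.
Marketing Approval Extension: +603 days → 24 May 2013.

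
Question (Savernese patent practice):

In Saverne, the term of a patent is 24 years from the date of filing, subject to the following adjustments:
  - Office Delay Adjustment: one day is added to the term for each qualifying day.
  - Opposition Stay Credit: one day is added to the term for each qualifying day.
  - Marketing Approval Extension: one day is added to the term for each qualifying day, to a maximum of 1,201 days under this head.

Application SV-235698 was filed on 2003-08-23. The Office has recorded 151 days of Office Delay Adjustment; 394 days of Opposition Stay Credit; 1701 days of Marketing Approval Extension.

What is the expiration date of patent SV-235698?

Base term: filing date + 24 years → 23 August 2027.
Office Delay Adjustment: +151 days → 21 January 2028.
Opposition Stay Credit: +394 days → 18 February 2029.
Marketing Approval Extension: 1701 days claimed exceeds the 1201-day cap, so +1201 days → 3 June 2032.

June 3, 2032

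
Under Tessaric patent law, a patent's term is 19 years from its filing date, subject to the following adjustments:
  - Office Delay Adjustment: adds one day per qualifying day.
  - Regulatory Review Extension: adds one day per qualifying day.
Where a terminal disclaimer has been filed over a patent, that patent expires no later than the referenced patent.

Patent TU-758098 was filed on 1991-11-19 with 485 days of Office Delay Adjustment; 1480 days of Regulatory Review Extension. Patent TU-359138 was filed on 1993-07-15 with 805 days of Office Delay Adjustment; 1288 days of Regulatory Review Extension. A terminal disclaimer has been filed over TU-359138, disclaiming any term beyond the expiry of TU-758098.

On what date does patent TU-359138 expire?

April 6, 2016

Natural term of TU-359138:
  Base: filing + 19 years → 15 July 2012.
  Office Delay Adjustment: +805 days → 28 September 2014.
  Regulatory Review Extension: +1288 days → 8 April 2018.
Expiry of referenced patent TU-758098:
  Base: filing + 19 years → 19 November 2010.
  Office Delay Adjustment: +485 days → 18 March 2012.
  Regulatory Review Extension: +1480 days → 6 April 2016.
Terminal disclaimer: TU-359138 expires on the earlier of 8 April 2018 and 6 April 2016.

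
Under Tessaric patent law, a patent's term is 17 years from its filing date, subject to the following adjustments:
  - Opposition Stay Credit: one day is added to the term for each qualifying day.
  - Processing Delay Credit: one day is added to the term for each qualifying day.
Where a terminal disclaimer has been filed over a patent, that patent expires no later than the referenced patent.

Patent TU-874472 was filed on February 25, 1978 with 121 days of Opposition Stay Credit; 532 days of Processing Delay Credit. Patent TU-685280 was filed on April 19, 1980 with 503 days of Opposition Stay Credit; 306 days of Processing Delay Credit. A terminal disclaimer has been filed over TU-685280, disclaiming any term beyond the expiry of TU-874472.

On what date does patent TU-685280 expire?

December 9, 1996

Natural term of TU-685280:
  Base: filing + 17 years → 19 April 1997.
  Opposition Stay Credit: +503 days → 4 September 1998.
  Processing Delay Credit: +306 days → 7 July 1999.
Expiry of referenced patent TU-874472:
  Base: filing + 17 years → 25 February 1995.
  Opposition Stay Credit: +121 days → 26 June 1995.
  Processing Delay Credit: +532 days → 9 December 1996.
Terminal disclaimer: TU-685280 expires on the earlier of 7 July 1999 and 9 December 1996.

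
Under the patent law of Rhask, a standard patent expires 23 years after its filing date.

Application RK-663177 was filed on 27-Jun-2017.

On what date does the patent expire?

Filing date + 23 years → 27 June 2040.

June 27, 2040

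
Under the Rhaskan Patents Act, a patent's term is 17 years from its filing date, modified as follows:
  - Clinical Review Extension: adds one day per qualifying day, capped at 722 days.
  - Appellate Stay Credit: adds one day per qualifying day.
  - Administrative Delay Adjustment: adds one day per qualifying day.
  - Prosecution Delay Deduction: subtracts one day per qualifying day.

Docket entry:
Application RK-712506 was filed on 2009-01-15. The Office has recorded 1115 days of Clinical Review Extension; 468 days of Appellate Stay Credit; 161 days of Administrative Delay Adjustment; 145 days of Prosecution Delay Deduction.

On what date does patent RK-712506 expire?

May 5, 2029

Base term: filing date + 17 years → 15 January 2026.
Clinical Review Extension: 1115 days claimed exceeds the 722-day cap, so +722 days → 7 January 2028.
Appellate Stay Credit: +468 days → 19 April 2029.
Administrative Delay Adjustment: +161 days → 27 September 2029.
Prosecution Delay Deduction: −145 days → 5 May 2029.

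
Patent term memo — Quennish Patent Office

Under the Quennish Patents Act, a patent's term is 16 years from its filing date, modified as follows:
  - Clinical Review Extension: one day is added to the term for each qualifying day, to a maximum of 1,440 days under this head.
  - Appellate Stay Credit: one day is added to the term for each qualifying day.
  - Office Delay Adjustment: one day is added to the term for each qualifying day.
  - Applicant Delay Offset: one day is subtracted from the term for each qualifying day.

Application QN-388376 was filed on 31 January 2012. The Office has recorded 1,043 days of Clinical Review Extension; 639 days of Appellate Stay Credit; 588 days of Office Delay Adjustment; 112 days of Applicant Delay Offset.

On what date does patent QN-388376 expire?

December 28, 2033

Base term: filing date + 16 years → 31 January 2028.
Clinical Review Extension: 1043 days (within the 1440-day cap) → +1043 days → 9 December 2030.
Appellate Stay Credit: +639 days → 8 September 2032.
Office Delay Adjustment: +588 days → 19 April 2034.
Applicant Delay Offset: −112 days → 28 December 2033.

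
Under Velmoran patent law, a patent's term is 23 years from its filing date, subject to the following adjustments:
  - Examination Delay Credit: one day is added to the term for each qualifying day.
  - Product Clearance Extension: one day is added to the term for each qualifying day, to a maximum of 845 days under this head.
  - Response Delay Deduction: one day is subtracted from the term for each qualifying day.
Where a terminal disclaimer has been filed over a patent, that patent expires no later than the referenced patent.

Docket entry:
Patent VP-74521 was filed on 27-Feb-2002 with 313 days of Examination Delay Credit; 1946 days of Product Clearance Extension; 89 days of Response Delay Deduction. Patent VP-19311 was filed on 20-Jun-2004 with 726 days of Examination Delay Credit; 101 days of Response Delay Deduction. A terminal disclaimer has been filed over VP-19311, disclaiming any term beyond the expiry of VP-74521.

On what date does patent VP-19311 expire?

February 1, 2028

Natural term of VP-19311:
  Base: filing + 23 years → 20 June 2027.
  Examination Delay Credit: +726 days → 15 June 2029.
  Response Delay Deduction: −101 days → 6 March 2029.
Expiry of referenced patent VP-74521:
  Base: filing + 23 years → 27 February 2025.
  Examination Delay Credit: +313 days → 6 January 2026.
  Product Clearance Extension: 1946 days claimed exceeds the 845-day cap, so +845 days → 30 April 2028.
  Response Delay Deduction: −89 days → 1 February 2028.
Terminal disclaimer: VP-19311 expires on the earlier of 6 March 2029 and 1 February 2028.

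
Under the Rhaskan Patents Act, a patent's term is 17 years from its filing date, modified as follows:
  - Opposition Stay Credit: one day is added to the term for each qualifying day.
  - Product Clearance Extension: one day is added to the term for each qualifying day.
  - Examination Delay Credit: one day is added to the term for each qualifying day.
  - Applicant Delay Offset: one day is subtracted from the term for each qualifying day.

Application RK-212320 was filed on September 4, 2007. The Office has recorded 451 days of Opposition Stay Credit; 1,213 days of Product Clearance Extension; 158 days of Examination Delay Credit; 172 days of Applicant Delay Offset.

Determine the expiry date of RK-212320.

March 12, 2029

Base term: filing date + 17 years → 4 September 2024.
Opposition Stay Credit: +451 days → 29 November 2025.
Product Clearance Extension: +1213 days → 26 March 2029.
Examination Delay Credit: +158 days → 31 August 2029.
Applicant Delay Offset: −172 days → 12 March 2029.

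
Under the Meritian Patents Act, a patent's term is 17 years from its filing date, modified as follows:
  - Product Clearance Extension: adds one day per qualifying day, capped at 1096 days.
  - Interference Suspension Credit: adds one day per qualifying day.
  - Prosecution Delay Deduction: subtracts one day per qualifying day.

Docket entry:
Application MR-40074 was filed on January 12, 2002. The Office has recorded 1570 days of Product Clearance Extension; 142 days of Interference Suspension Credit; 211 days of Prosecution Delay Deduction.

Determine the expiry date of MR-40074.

November 4, 2021

Base term: filing date + 17 years → 12 January 2019.
Product Clearance Extension: 1570 days claimed exceeds the 1096-day cap, so +1096 days → 12 January 2022.
Interference Suspension Credit: +142 days → 3 June 2022.
Prosecution Delay Deduction: −211 days → 4 November 2021.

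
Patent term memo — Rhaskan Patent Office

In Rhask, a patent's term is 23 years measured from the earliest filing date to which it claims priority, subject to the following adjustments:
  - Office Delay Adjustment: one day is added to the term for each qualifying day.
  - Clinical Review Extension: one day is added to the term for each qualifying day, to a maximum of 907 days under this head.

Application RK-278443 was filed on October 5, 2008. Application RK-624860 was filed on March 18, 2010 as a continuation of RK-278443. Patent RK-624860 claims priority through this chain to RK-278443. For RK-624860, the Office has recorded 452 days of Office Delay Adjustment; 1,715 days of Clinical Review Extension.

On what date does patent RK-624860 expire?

2035-06-25

Earliest priority filing: 5 October 2008.
Base term: 5 October 2008 + 23 years → 5 October 2031.
Office Delay Adjustment: +452 days → 30 December 2032.
Clinical Review Extension: 1715 days claimed exceeds the 907-day cap, so +907 days → 25 June 2035.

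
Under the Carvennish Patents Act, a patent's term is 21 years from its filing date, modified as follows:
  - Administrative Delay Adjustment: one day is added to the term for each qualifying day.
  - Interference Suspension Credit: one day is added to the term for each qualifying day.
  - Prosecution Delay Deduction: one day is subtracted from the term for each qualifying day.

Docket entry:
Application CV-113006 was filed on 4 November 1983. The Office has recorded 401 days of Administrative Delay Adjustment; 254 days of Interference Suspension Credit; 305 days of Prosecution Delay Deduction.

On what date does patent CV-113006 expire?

Base term: filing date + 21 years → 4 November 2004.
Administrative Delay Adjustment: +401 days → 10 December 2005.
Interference Suspension Credit: +254 days → 21 August 2006.
Prosecution Delay Deduction: −305 days → 20 October 2005.

October 20, 2005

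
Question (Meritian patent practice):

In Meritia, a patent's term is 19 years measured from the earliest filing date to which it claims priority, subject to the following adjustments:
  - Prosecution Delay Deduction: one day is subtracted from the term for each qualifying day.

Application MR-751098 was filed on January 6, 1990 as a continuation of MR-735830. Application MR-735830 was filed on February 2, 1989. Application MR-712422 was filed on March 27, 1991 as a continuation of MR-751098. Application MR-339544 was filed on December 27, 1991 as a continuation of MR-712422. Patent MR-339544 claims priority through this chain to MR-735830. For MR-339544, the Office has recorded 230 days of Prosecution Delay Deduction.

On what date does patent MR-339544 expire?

Earliest priority filing: 2 February 1989.
Base term: 2 February 1989 + 19 years → 2 February 2008.
Prosecution Delay Deduction: −230 days → 17 June 2007.

June 17, 2007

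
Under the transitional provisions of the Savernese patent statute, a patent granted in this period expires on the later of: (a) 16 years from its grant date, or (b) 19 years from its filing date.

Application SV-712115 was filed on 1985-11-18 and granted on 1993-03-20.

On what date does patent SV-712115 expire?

(a) grant + 16 years → 20 March 2009.
(b) filing + 19 years → 18 November 2004.
Later of the two: 20 March 2009.

2009-03-20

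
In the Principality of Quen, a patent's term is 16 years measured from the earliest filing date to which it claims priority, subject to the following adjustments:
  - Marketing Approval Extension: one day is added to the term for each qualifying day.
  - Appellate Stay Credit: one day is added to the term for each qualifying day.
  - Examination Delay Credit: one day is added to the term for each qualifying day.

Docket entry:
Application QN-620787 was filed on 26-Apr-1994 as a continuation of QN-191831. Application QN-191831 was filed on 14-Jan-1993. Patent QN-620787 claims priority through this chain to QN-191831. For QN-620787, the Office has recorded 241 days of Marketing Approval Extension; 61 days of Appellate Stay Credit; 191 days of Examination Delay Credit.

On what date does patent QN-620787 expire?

Earliest priority filing: 14 January 1993.
Base term: 14 January 1993 + 16 years → 14 January 2009.
Marketing Approval Extension: +241 days → 12 September 2009.
Appellate Stay Credit: +61 days → 12 November 2009.
Examination Delay Credit: +191 days → 22 May 2010.

2010-05-22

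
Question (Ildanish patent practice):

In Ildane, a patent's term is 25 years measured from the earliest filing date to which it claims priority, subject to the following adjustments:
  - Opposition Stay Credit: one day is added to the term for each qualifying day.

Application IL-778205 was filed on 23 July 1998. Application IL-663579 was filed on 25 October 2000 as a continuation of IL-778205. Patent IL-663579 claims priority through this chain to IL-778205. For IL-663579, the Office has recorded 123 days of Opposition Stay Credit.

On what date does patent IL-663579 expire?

Earliest priority filing: 23 July 1998.
Base term: 23 July 1998 + 25 years → 23 July 2023.
Opposition Stay Credit: +123 days → 23 November 2023.

2023-11-23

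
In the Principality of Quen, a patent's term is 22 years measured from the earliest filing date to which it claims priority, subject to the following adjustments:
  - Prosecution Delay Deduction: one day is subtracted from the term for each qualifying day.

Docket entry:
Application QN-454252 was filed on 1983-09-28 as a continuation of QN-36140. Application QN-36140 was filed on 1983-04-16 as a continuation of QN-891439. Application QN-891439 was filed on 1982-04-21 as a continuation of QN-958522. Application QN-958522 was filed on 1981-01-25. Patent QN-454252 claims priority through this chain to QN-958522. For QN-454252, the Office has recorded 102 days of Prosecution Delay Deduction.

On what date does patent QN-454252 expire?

Earliest priority filing: 25 January 1981.
Base term: 25 January 1981 + 22 years → 25 January 2003.
Prosecution Delay Deduction: −102 days → 15 October 2002.

2002-10-15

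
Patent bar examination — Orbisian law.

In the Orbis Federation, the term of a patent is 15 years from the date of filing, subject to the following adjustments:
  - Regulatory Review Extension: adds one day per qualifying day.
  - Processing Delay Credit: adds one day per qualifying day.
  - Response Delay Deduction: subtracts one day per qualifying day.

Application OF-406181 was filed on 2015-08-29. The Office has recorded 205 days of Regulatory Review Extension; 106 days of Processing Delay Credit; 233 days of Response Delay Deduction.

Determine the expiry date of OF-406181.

Base term: filing date + 15 years → 29 August 2030.
Regulatory Review Extension: +205 days → 22 March 2031.
Processing Delay Credit: +106 days → 6 July 2031.
Response Delay Deduction: −233 days → 15 November 2030.

November 15, 2030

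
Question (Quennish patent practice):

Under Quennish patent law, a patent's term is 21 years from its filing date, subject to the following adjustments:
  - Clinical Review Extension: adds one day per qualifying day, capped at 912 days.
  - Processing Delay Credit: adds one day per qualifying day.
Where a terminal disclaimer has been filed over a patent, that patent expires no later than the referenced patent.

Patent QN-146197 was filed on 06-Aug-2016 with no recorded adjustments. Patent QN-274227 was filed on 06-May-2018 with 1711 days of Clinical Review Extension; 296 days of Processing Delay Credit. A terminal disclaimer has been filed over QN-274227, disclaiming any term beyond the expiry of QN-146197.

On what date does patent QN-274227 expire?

August 6, 2037

Natural term of QN-274227:
  Base: filing + 21 years → 6 May 2039.
  Clinical Review Extension: 1711 days claimed exceeds the 912-day cap, so +912 days → 3 November 2041.
  Processing Delay Credit: +296 days → 26 August 2042.
Expiry of referenced patent QN-146197:
  Base: filing + 21 years → 6 August 2037.
Terminal disclaimer: QN-274227 expires on the earlier of 26 August 2042 and 6 August 2037.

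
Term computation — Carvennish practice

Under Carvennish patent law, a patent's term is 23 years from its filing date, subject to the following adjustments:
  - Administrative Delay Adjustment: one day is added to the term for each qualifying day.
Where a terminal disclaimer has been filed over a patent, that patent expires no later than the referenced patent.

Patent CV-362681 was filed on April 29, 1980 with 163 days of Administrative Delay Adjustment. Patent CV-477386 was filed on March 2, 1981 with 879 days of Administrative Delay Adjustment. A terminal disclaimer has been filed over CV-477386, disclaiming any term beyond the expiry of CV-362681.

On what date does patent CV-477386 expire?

2003-10-09

Natural term of CV-477386:
  Base: filing + 23 years → 2 March 2004.
  Administrative Delay Adjustment: +879 days → 29 July 2006.
Expiry of referenced patent CV-362681:
  Base: filing + 23 years → 29 April 2003.
  Administrative Delay Adjustment: +163 days → 9 October 2003.
Terminal disclaimer: CV-477386 expires on the earlier of 29 July 2006 and 9 October 2003.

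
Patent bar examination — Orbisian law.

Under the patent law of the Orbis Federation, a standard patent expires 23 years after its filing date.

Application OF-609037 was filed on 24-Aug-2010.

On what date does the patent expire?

2033-08-24

Filing date + 23 years → 24 August 2033.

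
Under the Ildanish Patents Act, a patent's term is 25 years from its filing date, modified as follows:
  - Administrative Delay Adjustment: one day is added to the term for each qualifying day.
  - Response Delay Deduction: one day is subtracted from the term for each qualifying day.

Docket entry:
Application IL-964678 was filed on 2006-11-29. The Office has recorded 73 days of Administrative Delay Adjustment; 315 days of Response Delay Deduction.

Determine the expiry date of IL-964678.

April 1, 2031

Base term: filing date + 25 years → 29 November 2031.
Administrative Delay Adjustment: +73 days → 10 February 2032.
Response Delay Deduction: −315 days → 1 April 2031.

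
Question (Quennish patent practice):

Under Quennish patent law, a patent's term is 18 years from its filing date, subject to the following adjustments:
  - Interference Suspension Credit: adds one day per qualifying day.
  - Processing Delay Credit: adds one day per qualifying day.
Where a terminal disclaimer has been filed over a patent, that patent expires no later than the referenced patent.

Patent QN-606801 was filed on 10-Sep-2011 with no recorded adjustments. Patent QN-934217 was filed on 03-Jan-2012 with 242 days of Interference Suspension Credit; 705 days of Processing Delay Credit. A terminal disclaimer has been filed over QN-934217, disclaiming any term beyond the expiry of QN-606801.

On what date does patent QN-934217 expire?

Natural term of QN-934217:
  Base: filing + 18 years → 3 January 2030.
  Interference Suspension Credit: +242 days → 2 September 2030.
  Processing Delay Credit: +705 days → 7 August 2032.
Expiry of referenced patent QN-606801:
  Base: filing + 18 years → 10 September 2029.
Terminal disclaimer: QN-934217 expires on the earlier of 7 August 2032 and 10 September 2029.

September 10, 2029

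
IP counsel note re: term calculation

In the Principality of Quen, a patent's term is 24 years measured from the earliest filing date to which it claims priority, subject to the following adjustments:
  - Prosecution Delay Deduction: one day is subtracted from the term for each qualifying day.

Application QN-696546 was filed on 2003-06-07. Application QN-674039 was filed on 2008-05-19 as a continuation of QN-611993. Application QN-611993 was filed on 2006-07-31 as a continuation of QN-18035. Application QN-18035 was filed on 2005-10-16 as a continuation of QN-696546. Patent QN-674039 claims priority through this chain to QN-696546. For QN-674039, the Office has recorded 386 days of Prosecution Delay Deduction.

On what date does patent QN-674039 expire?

Earliest priority filing: 7 June 2003.
Base term: 7 June 2003 + 24 years → 7 June 2027.
Prosecution Delay Deduction: −386 days → 17 May 2026.

May 17, 2026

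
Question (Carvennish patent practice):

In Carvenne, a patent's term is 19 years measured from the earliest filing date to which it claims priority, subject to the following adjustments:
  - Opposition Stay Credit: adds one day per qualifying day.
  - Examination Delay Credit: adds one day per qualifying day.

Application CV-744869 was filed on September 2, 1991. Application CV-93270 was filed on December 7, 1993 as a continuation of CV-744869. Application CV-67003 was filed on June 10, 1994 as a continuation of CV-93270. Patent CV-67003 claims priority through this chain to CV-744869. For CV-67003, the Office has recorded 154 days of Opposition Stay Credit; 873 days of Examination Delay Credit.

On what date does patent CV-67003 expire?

2013-06-25

Earliest priority filing: 2 September 1991.
Base term: 2 September 1991 + 19 years → 2 September 2010.
Opposition Stay Credit: +154 days → 3 February 2011.
Examination Delay Credit: +873 days → 25 June 2013.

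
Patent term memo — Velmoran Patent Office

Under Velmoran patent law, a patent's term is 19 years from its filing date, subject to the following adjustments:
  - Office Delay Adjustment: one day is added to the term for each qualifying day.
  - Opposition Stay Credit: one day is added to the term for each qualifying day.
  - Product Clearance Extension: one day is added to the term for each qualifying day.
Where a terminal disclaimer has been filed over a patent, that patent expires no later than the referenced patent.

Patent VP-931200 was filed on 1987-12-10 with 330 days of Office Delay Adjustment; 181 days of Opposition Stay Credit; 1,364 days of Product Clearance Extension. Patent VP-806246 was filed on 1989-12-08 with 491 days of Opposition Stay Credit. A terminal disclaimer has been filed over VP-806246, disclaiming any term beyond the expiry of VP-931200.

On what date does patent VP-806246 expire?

April 13, 2010

Natural term of VP-806246:
  Base: filing + 19 years → 8 December 2008.
  Opposition Stay Credit: +491 days → 13 April 2010.
Expiry of referenced patent VP-931200:
  Base: filing + 19 years → 10 December 2006.
  Office Delay Adjustment: +330 days → 5 November 2007.
  Opposition Stay Credit: +181 days → 4 May 2008.
  Product Clearance Extension: +1364 days → 28 January 2012.
Terminal disclaimer: VP-806246 expires on the earlier of 13 April 2010 and 28 January 2012.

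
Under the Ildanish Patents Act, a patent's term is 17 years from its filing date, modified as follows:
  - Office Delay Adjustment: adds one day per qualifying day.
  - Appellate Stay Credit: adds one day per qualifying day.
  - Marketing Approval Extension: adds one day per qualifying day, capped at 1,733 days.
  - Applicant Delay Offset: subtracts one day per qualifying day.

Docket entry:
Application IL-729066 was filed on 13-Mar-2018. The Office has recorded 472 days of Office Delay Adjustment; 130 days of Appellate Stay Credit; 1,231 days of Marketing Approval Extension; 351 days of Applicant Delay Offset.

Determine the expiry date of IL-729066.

April 3, 2039

Base term: filing date + 17 years → 13 March 2035.
Office Delay Adjustment: +472 days → 27 June 2036.
Appellate Stay Credit: +130 days → 4 November 2036.
Marketing Approval Extension: 1231 days (within the 1733-day cap) → +1231 days → 19 March 2040.
Applicant Delay Offset: −351 days → 3 April 2039.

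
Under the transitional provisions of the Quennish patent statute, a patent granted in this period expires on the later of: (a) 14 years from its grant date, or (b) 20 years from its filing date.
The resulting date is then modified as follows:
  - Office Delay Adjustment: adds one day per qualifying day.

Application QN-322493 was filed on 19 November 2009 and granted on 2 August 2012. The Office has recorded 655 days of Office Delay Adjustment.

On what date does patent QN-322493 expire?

(a) grant + 14 years → 2 August 2026.
(b) filing + 20 years → 19 November 2029.
Later of the two: 19 November 2029.
Office Delay Adjustment: +655 days → 5 September 2031.

September 5, 2031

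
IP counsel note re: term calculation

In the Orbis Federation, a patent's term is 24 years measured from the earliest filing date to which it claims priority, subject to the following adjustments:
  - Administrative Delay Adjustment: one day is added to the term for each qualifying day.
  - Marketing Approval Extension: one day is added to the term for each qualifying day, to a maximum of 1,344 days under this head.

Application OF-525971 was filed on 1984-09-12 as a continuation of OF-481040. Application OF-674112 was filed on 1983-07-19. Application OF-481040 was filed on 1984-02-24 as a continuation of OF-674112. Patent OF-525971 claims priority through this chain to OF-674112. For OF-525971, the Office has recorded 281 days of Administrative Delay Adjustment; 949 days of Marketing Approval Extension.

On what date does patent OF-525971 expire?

Earliest priority filing: 19 July 1983.
Base term: 19 July 1983 + 24 years → 19 July 2007.
Administrative Delay Adjustment: +281 days → 25 April 2008.
Marketing Approval Extension: 949 days (within the 1344-day cap) → +949 days → 30 November 2010.

2010-11-30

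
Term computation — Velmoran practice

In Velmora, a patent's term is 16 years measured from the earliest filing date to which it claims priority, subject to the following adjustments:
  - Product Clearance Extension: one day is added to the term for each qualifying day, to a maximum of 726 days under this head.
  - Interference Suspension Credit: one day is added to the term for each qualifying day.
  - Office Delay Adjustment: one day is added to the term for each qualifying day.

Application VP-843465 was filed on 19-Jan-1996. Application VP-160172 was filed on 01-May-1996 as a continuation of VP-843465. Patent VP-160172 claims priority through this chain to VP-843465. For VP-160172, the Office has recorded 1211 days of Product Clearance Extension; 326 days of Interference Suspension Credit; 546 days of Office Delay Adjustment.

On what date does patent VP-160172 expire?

Earliest priority filing: 19 January 1996.
Base term: 19 January 1996 + 16 years → 19 January 2012.
Product Clearance Extension: 1211 days claimed exceeds the 726-day cap, so +726 days → 14 January 2014.
Interference Suspension Credit: +326 days → 6 December 2014.
Office Delay Adjustment: +546 days → 4 June 2016.

June 4, 2016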